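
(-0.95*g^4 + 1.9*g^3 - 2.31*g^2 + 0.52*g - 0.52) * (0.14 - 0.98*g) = 0.931*g^5 - 1.995*g^4 + 2.5298*g^3 - 0.833*g^2 + 0.5824*g - 0.0728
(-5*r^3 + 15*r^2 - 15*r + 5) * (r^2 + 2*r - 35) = -5*r^5 + 5*r^4 + 190*r^3 - 550*r^2 + 535*r - 175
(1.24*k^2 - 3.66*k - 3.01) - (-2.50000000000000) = 1.24*k^2 - 3.66*k - 0.51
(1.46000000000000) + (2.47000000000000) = 3.93000000000000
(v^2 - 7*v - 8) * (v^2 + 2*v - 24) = v^4 - 5*v^3 - 46*v^2 + 152*v + 192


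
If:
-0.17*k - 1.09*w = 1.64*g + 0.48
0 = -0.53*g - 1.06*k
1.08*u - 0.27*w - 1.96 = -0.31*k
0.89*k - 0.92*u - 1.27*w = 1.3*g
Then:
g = 3.84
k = -1.92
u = 0.89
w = -5.92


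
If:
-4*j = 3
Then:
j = -3/4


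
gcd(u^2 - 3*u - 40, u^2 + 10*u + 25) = u + 5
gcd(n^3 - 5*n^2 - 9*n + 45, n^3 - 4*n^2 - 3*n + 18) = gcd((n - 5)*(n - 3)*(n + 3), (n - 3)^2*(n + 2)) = n - 3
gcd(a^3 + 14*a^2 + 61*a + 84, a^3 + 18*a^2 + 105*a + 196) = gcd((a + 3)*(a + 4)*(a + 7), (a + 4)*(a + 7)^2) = a^2 + 11*a + 28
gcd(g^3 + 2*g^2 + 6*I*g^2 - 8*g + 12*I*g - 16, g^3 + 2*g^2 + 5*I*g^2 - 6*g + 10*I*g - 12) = g^2 + g*(2 + 2*I) + 4*I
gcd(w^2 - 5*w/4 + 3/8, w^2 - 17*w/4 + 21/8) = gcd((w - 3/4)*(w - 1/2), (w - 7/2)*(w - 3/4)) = w - 3/4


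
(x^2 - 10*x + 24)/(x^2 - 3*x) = (x^2 - 10*x + 24)/(x*(x - 3))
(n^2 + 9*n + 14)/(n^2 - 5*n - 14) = (n + 7)/(n - 7)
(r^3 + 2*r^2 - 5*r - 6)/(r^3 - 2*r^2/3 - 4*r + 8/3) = 3*(r^2 + 4*r + 3)/(3*r^2 + 4*r - 4)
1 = 1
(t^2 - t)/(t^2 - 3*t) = (t - 1)/(t - 3)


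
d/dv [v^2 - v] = 2*v - 1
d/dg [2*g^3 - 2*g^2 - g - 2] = 6*g^2 - 4*g - 1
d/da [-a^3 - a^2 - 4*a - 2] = -3*a^2 - 2*a - 4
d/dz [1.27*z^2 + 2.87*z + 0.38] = 2.54*z + 2.87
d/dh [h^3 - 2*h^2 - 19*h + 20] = 3*h^2 - 4*h - 19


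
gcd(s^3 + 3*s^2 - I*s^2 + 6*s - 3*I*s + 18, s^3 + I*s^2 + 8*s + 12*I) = s^2 - I*s + 6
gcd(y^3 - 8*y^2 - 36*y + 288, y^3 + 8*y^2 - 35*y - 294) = y - 6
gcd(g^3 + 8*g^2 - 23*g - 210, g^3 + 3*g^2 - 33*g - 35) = g^2 + 2*g - 35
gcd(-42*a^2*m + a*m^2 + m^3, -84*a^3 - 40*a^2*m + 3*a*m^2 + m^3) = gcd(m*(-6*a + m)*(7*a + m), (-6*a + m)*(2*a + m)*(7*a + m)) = 42*a^2 - a*m - m^2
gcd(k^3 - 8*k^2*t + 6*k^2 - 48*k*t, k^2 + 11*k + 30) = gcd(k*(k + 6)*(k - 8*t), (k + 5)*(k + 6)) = k + 6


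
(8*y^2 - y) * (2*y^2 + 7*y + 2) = 16*y^4 + 54*y^3 + 9*y^2 - 2*y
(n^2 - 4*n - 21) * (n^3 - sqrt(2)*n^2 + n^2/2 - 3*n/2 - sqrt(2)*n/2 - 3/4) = n^5 - 7*n^4/2 - sqrt(2)*n^4 - 49*n^3/2 + 7*sqrt(2)*n^3/2 - 21*n^2/4 + 23*sqrt(2)*n^2 + 21*sqrt(2)*n/2 + 69*n/2 + 63/4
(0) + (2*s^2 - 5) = 2*s^2 - 5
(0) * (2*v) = 0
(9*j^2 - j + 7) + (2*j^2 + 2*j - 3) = 11*j^2 + j + 4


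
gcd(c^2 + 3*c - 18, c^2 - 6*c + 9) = c - 3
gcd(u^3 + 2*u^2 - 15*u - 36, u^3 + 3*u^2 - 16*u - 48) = u^2 - u - 12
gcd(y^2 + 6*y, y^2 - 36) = y + 6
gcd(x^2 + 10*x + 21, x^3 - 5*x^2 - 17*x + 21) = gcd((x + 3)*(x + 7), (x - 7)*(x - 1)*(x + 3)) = x + 3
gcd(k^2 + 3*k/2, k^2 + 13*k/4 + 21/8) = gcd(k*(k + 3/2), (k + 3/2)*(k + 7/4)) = k + 3/2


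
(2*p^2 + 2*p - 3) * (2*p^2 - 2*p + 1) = 4*p^4 - 8*p^2 + 8*p - 3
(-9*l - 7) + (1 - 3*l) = -12*l - 6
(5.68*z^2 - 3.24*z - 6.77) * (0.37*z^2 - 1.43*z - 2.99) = 2.1016*z^4 - 9.3212*z^3 - 14.8549*z^2 + 19.3687*z + 20.2423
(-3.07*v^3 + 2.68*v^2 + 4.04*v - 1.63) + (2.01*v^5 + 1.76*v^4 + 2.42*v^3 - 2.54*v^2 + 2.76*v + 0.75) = 2.01*v^5 + 1.76*v^4 - 0.65*v^3 + 0.14*v^2 + 6.8*v - 0.88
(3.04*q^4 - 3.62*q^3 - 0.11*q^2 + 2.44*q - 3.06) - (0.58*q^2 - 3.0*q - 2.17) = 3.04*q^4 - 3.62*q^3 - 0.69*q^2 + 5.44*q - 0.89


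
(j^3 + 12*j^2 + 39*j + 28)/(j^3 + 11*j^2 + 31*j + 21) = (j + 4)/(j + 3)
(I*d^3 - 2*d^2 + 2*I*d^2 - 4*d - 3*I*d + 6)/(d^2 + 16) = (I*d^3 + 2*d^2*(-1 + I) - d*(4 + 3*I) + 6)/(d^2 + 16)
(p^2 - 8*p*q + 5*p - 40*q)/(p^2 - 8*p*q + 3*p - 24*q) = (p + 5)/(p + 3)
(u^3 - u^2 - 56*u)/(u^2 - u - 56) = u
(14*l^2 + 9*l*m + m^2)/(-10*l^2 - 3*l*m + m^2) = (-7*l - m)/(5*l - m)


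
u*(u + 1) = u^2 + u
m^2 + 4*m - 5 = (m - 1)*(m + 5)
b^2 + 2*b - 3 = (b - 1)*(b + 3)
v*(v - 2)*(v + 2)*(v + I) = v^4 + I*v^3 - 4*v^2 - 4*I*v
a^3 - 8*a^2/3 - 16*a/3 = a*(a - 4)*(a + 4/3)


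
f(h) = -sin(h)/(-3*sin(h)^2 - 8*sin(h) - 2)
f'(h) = -(6*sin(h)*cos(h) + 8*cos(h))*sin(h)/(-3*sin(h)^2 - 8*sin(h) - 2)^2 - cos(h)/(-3*sin(h)^2 - 8*sin(h) - 2)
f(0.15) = 0.05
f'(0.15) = 0.18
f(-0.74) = 0.33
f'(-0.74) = 0.11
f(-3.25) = 0.04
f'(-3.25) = -0.23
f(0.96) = 0.08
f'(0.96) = -0.00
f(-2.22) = 0.32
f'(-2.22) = -0.01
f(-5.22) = 0.08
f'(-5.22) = -0.00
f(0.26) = 0.06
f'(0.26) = 0.10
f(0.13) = 0.04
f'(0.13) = 0.20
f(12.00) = 0.38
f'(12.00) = 0.47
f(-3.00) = -0.15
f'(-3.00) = -2.22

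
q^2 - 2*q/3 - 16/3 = (q - 8/3)*(q + 2)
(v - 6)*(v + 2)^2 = v^3 - 2*v^2 - 20*v - 24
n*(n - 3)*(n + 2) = n^3 - n^2 - 6*n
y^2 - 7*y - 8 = (y - 8)*(y + 1)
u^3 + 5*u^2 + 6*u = u*(u + 2)*(u + 3)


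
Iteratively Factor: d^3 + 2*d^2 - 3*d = (d - 1)*(d^2 + 3*d) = (d - 1)*(d + 3)*(d)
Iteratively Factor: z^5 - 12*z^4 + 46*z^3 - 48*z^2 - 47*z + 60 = (z + 1)*(z^4 - 13*z^3 + 59*z^2 - 107*z + 60) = (z - 1)*(z + 1)*(z^3 - 12*z^2 + 47*z - 60) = (z - 4)*(z - 1)*(z + 1)*(z^2 - 8*z + 15) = (z - 5)*(z - 4)*(z - 1)*(z + 1)*(z - 3)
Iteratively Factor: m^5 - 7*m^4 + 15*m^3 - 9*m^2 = (m)*(m^4 - 7*m^3 + 15*m^2 - 9*m) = m*(m - 3)*(m^3 - 4*m^2 + 3*m) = m*(m - 3)*(m - 1)*(m^2 - 3*m) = m^2*(m - 3)*(m - 1)*(m - 3)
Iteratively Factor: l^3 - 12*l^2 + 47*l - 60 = (l - 4)*(l^2 - 8*l + 15) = (l - 5)*(l - 4)*(l - 3)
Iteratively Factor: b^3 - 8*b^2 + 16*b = (b)*(b^2 - 8*b + 16) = b*(b - 4)*(b - 4)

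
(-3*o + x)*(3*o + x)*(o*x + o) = -9*o^3*x - 9*o^3 + o*x^3 + o*x^2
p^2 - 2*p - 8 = (p - 4)*(p + 2)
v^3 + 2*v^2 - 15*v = v*(v - 3)*(v + 5)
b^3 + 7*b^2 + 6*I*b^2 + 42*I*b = b*(b + 7)*(b + 6*I)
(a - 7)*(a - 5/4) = a^2 - 33*a/4 + 35/4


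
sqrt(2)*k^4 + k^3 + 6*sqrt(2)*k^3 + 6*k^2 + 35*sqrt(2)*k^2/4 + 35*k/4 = k*(k + 5/2)*(k + 7/2)*(sqrt(2)*k + 1)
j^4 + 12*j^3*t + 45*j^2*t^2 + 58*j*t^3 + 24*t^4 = (j + t)^2*(j + 4*t)*(j + 6*t)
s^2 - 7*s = s*(s - 7)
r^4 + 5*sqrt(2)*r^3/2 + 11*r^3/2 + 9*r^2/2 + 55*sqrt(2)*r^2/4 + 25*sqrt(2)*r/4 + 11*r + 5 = (r + 1/2)*(r + 5)*(r + sqrt(2)/2)*(r + 2*sqrt(2))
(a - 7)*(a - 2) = a^2 - 9*a + 14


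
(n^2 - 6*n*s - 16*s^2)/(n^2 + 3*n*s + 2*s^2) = (n - 8*s)/(n + s)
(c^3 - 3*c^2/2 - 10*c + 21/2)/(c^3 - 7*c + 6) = (c - 7/2)/(c - 2)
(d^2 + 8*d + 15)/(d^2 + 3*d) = (d + 5)/d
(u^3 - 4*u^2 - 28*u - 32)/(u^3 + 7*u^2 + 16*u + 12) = (u - 8)/(u + 3)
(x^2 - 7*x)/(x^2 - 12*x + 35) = x/(x - 5)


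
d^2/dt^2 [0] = 0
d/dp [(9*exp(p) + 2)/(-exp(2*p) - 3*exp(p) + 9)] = (9*exp(2*p) + 4*exp(p) + 87)*exp(p)/(exp(4*p) + 6*exp(3*p) - 9*exp(2*p) - 54*exp(p) + 81)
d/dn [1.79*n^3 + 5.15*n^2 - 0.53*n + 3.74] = 5.37*n^2 + 10.3*n - 0.53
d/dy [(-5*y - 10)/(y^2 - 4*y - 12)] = 5/(y^2 - 12*y + 36)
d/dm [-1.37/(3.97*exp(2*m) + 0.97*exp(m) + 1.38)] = (10.8778*exp(m) + 1.3289)*exp(m)/(3.97*exp(2*m) + 0.97*exp(m) + 1.38)^2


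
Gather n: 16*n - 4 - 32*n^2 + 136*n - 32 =-32*n^2 + 152*n - 36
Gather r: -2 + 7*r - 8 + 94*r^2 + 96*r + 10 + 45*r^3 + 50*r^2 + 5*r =45*r^3 + 144*r^2 + 108*r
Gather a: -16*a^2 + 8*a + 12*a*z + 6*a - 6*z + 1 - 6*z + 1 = -16*a^2 + a*(12*z + 14) - 12*z + 2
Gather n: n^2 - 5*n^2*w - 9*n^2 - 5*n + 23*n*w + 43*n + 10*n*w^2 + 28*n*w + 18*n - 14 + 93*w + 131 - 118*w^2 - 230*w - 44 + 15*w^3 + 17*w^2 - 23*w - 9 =n^2*(-5*w - 8) + n*(10*w^2 + 51*w + 56) + 15*w^3 - 101*w^2 - 160*w + 64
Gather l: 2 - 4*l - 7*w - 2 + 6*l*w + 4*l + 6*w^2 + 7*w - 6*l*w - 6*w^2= 0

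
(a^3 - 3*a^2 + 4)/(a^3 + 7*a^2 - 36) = (a^2 - a - 2)/(a^2 + 9*a + 18)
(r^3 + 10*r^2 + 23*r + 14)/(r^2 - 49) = (r^2 + 3*r + 2)/(r - 7)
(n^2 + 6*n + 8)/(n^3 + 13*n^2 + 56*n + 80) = (n + 2)/(n^2 + 9*n + 20)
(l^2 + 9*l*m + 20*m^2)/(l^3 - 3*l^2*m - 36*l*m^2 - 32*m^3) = (l + 5*m)/(l^2 - 7*l*m - 8*m^2)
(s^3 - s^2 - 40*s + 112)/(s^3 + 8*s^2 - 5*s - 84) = (s^2 - 8*s + 16)/(s^2 + s - 12)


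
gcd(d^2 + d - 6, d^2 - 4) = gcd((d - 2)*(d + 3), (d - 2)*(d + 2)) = d - 2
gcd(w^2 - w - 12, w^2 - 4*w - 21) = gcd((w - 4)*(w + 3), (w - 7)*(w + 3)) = w + 3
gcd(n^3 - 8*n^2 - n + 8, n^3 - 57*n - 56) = n^2 - 7*n - 8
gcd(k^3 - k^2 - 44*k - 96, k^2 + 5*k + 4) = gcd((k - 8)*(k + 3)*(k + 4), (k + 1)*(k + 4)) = k + 4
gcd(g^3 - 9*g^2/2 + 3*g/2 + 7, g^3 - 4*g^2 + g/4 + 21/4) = g^2 - 5*g/2 - 7/2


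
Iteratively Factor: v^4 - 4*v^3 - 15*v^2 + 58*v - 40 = (v - 5)*(v^3 + v^2 - 10*v + 8) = (v - 5)*(v - 2)*(v^2 + 3*v - 4) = (v - 5)*(v - 2)*(v + 4)*(v - 1)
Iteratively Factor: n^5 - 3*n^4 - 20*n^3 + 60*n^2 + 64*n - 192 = (n - 3)*(n^4 - 20*n^2 + 64) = (n - 3)*(n + 4)*(n^3 - 4*n^2 - 4*n + 16) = (n - 3)*(n - 2)*(n + 4)*(n^2 - 2*n - 8) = (n - 4)*(n - 3)*(n - 2)*(n + 4)*(n + 2)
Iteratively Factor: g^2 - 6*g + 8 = (g - 2)*(g - 4)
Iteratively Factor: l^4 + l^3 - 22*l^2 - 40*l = (l + 2)*(l^3 - l^2 - 20*l) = (l + 2)*(l + 4)*(l^2 - 5*l) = (l - 5)*(l + 2)*(l + 4)*(l)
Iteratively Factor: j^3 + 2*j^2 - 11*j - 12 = (j - 3)*(j^2 + 5*j + 4) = (j - 3)*(j + 4)*(j + 1)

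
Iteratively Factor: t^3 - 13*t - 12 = (t - 4)*(t^2 + 4*t + 3) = (t - 4)*(t + 1)*(t + 3)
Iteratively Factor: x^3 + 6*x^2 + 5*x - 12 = (x + 3)*(x^2 + 3*x - 4) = (x + 3)*(x + 4)*(x - 1)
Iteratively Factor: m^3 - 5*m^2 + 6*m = (m)*(m^2 - 5*m + 6) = m*(m - 2)*(m - 3)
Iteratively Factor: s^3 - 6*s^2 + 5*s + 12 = (s + 1)*(s^2 - 7*s + 12) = (s - 4)*(s + 1)*(s - 3)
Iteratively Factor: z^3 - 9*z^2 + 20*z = (z - 4)*(z^2 - 5*z) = z*(z - 4)*(z - 5)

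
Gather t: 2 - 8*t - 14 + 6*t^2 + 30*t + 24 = 6*t^2 + 22*t + 12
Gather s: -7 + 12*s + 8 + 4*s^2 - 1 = 4*s^2 + 12*s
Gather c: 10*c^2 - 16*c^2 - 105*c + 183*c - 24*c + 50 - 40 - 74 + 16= -6*c^2 + 54*c - 48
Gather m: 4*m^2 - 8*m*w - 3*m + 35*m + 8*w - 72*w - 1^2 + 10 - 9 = 4*m^2 + m*(32 - 8*w) - 64*w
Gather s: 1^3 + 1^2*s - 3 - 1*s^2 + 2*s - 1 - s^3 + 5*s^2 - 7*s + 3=-s^3 + 4*s^2 - 4*s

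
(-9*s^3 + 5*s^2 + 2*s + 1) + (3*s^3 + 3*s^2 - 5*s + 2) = -6*s^3 + 8*s^2 - 3*s + 3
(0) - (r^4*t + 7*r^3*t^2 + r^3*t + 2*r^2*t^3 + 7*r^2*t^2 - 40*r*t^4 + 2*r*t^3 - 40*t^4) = -r^4*t - 7*r^3*t^2 - r^3*t - 2*r^2*t^3 - 7*r^2*t^2 + 40*r*t^4 - 2*r*t^3 + 40*t^4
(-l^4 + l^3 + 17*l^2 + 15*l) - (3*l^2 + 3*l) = -l^4 + l^3 + 14*l^2 + 12*l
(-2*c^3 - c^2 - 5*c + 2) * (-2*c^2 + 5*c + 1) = 4*c^5 - 8*c^4 + 3*c^3 - 30*c^2 + 5*c + 2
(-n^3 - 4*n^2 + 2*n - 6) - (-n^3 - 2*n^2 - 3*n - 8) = -2*n^2 + 5*n + 2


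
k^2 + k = k*(k + 1)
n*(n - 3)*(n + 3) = n^3 - 9*n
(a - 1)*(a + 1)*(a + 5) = a^3 + 5*a^2 - a - 5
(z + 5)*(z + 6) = z^2 + 11*z + 30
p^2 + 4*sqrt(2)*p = p*(p + 4*sqrt(2))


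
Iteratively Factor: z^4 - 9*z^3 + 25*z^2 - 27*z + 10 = (z - 1)*(z^3 - 8*z^2 + 17*z - 10) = (z - 2)*(z - 1)*(z^2 - 6*z + 5) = (z - 5)*(z - 2)*(z - 1)*(z - 1)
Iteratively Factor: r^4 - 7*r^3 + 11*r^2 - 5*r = (r - 5)*(r^3 - 2*r^2 + r) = (r - 5)*(r - 1)*(r^2 - r) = r*(r - 5)*(r - 1)*(r - 1)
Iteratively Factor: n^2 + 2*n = (n)*(n + 2)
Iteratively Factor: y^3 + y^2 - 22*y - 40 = (y - 5)*(y^2 + 6*y + 8) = (y - 5)*(y + 4)*(y + 2)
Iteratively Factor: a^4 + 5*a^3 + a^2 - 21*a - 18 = (a - 2)*(a^3 + 7*a^2 + 15*a + 9) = (a - 2)*(a + 3)*(a^2 + 4*a + 3) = (a - 2)*(a + 1)*(a + 3)*(a + 3)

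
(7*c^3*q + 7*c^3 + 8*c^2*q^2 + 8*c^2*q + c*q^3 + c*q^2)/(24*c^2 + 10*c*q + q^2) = c*(7*c^2*q + 7*c^2 + 8*c*q^2 + 8*c*q + q^3 + q^2)/(24*c^2 + 10*c*q + q^2)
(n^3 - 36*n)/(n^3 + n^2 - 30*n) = (n - 6)/(n - 5)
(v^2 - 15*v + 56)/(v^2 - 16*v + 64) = (v - 7)/(v - 8)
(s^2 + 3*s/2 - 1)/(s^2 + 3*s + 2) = (s - 1/2)/(s + 1)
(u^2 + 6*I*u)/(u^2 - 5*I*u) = (u + 6*I)/(u - 5*I)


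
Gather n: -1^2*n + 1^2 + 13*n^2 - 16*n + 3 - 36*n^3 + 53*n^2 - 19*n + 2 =-36*n^3 + 66*n^2 - 36*n + 6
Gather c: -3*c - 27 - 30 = -3*c - 57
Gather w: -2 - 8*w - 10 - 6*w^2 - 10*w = -6*w^2 - 18*w - 12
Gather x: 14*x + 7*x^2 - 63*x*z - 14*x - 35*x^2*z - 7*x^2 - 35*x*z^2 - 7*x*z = -35*x^2*z + x*(-35*z^2 - 70*z)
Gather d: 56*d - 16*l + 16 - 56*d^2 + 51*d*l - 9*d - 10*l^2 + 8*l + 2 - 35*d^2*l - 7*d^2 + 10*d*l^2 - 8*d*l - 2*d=d^2*(-35*l - 63) + d*(10*l^2 + 43*l + 45) - 10*l^2 - 8*l + 18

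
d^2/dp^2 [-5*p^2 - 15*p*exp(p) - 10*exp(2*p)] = -15*p*exp(p) - 40*exp(2*p) - 30*exp(p) - 10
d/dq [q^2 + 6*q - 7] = 2*q + 6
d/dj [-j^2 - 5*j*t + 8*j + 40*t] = -2*j - 5*t + 8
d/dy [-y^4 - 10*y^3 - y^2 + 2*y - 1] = -4*y^3 - 30*y^2 - 2*y + 2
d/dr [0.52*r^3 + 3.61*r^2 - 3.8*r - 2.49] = 1.56*r^2 + 7.22*r - 3.8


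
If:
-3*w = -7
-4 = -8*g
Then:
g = 1/2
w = 7/3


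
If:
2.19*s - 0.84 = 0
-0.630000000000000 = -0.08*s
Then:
No Solution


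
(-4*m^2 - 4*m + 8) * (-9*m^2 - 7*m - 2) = 36*m^4 + 64*m^3 - 36*m^2 - 48*m - 16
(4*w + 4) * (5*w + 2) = 20*w^2 + 28*w + 8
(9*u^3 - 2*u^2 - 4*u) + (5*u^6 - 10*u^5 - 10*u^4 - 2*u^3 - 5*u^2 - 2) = 5*u^6 - 10*u^5 - 10*u^4 + 7*u^3 - 7*u^2 - 4*u - 2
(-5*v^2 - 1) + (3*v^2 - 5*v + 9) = -2*v^2 - 5*v + 8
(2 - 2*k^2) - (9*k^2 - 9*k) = -11*k^2 + 9*k + 2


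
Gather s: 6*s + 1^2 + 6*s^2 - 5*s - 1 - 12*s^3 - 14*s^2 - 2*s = -12*s^3 - 8*s^2 - s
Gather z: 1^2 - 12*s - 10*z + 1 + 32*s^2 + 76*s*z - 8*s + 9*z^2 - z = 32*s^2 - 20*s + 9*z^2 + z*(76*s - 11) + 2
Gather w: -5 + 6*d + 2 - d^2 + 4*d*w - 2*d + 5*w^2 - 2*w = -d^2 + 4*d + 5*w^2 + w*(4*d - 2) - 3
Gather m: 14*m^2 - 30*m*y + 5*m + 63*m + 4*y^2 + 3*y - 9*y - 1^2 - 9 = 14*m^2 + m*(68 - 30*y) + 4*y^2 - 6*y - 10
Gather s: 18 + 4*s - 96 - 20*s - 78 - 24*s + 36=-40*s - 120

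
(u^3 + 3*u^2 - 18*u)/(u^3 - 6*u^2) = (u^2 + 3*u - 18)/(u*(u - 6))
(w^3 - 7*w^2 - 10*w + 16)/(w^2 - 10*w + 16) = (w^2 + w - 2)/(w - 2)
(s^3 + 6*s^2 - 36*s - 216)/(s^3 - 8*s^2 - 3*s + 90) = (s^2 + 12*s + 36)/(s^2 - 2*s - 15)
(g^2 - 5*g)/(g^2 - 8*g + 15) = g/(g - 3)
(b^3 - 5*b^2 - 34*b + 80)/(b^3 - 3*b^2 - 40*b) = (b - 2)/b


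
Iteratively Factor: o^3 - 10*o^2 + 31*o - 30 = (o - 3)*(o^2 - 7*o + 10) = (o - 5)*(o - 3)*(o - 2)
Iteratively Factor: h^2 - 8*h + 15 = (h - 3)*(h - 5)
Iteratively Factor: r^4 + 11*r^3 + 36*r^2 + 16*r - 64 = (r + 4)*(r^3 + 7*r^2 + 8*r - 16) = (r + 4)^2*(r^2 + 3*r - 4) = (r - 1)*(r + 4)^2*(r + 4)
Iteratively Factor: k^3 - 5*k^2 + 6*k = (k)*(k^2 - 5*k + 6) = k*(k - 2)*(k - 3)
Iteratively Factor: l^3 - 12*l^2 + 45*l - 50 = (l - 5)*(l^2 - 7*l + 10) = (l - 5)^2*(l - 2)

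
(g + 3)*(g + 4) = g^2 + 7*g + 12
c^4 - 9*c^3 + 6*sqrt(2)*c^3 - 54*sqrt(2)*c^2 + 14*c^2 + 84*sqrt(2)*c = c*(c - 7)*(c - 2)*(c + 6*sqrt(2))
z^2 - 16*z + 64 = (z - 8)^2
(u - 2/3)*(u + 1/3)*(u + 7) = u^3 + 20*u^2/3 - 23*u/9 - 14/9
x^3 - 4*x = x*(x - 2)*(x + 2)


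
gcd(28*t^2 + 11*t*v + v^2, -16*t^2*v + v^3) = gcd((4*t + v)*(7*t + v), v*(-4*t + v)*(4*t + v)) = 4*t + v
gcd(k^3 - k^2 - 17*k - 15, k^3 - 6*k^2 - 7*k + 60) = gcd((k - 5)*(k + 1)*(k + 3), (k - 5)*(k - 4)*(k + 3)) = k^2 - 2*k - 15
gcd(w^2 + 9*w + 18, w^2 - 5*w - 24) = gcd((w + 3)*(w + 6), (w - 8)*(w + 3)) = w + 3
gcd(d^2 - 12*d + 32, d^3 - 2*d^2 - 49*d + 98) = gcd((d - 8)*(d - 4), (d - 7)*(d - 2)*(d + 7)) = 1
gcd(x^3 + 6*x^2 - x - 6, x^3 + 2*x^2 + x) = x + 1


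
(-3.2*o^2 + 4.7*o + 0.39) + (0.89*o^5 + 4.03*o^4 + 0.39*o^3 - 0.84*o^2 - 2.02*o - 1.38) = 0.89*o^5 + 4.03*o^4 + 0.39*o^3 - 4.04*o^2 + 2.68*o - 0.99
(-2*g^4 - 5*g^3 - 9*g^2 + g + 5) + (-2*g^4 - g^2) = -4*g^4 - 5*g^3 - 10*g^2 + g + 5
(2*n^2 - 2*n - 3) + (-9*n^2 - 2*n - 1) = -7*n^2 - 4*n - 4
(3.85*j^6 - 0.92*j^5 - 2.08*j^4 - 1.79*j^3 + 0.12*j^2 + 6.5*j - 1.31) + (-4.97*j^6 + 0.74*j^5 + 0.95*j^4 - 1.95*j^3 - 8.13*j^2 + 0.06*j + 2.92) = -1.12*j^6 - 0.18*j^5 - 1.13*j^4 - 3.74*j^3 - 8.01*j^2 + 6.56*j + 1.61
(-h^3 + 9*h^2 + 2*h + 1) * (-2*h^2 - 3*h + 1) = 2*h^5 - 15*h^4 - 32*h^3 + h^2 - h + 1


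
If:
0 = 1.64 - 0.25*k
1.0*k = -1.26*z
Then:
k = 6.56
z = -5.21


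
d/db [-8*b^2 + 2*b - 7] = 2 - 16*b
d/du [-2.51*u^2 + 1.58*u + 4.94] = 1.58 - 5.02*u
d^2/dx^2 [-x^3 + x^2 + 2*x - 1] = 2 - 6*x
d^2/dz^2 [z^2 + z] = 2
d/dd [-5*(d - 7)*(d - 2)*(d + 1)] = -15*d^2 + 80*d - 25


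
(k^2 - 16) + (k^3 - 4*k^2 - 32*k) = k^3 - 3*k^2 - 32*k - 16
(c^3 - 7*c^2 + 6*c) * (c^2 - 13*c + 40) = c^5 - 20*c^4 + 137*c^3 - 358*c^2 + 240*c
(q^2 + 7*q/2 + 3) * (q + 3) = q^3 + 13*q^2/2 + 27*q/2 + 9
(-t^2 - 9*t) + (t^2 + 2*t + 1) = 1 - 7*t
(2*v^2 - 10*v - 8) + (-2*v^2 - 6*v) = -16*v - 8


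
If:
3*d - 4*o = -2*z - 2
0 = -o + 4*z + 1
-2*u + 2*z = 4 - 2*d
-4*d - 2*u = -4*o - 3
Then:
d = 3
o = 3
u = 3/2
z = 1/2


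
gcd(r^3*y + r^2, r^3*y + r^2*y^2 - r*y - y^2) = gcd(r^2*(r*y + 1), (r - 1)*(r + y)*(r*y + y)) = 1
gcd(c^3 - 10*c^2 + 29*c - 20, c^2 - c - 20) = c - 5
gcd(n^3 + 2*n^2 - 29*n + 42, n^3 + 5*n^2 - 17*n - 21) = n^2 + 4*n - 21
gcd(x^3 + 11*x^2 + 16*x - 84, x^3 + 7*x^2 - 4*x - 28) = x^2 + 5*x - 14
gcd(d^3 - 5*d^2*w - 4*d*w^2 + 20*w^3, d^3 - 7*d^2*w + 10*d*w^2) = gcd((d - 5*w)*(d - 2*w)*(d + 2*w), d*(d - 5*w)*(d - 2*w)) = d^2 - 7*d*w + 10*w^2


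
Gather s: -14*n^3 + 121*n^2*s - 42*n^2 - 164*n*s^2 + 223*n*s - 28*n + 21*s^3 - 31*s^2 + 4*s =-14*n^3 - 42*n^2 - 28*n + 21*s^3 + s^2*(-164*n - 31) + s*(121*n^2 + 223*n + 4)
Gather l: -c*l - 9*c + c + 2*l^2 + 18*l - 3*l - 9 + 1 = -8*c + 2*l^2 + l*(15 - c) - 8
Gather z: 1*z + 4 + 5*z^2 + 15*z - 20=5*z^2 + 16*z - 16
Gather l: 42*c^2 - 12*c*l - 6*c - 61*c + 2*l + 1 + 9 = 42*c^2 - 67*c + l*(2 - 12*c) + 10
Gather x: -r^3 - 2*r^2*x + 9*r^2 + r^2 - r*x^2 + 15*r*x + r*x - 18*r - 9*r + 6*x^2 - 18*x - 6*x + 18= -r^3 + 10*r^2 - 27*r + x^2*(6 - r) + x*(-2*r^2 + 16*r - 24) + 18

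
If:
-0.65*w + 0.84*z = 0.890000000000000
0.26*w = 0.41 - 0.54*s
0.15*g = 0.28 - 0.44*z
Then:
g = 1.86666666666667 - 2.93333333333333*z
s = 1.41851851851852 - 0.622222222222222*z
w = 1.29230769230769*z - 1.36923076923077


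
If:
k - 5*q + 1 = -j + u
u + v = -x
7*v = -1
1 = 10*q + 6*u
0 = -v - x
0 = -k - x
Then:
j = -5/14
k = -1/7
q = 1/10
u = 0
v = -1/7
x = 1/7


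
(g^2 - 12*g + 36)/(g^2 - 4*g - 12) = (g - 6)/(g + 2)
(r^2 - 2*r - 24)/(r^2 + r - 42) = (r + 4)/(r + 7)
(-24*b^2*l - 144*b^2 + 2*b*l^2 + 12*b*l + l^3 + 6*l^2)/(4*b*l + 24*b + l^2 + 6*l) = (-24*b^2 + 2*b*l + l^2)/(4*b + l)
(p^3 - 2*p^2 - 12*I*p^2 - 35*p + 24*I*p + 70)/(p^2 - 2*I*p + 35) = (p^2 - p*(2 + 5*I) + 10*I)/(p + 5*I)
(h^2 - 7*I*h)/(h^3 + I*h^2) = (h - 7*I)/(h*(h + I))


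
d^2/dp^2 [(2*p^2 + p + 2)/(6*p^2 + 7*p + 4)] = 12*(-8*p^3 + 12*p^2 + 30*p + 9)/(216*p^6 + 756*p^5 + 1314*p^4 + 1351*p^3 + 876*p^2 + 336*p + 64)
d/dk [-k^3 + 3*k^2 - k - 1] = -3*k^2 + 6*k - 1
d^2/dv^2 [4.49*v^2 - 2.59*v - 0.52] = 8.98000000000000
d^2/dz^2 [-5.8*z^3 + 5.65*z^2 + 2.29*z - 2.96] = 11.3 - 34.8*z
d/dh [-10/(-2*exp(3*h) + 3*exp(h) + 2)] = (30 - 60*exp(2*h))*exp(h)/(-2*exp(3*h) + 3*exp(h) + 2)^2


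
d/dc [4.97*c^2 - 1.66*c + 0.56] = 9.94*c - 1.66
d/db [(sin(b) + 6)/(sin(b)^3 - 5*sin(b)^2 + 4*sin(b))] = (-2*sin(b)^3 - 13*sin(b)^2 + 60*sin(b) - 24)*cos(b)/((sin(b) - 4)^2*(sin(b) - 1)^2*sin(b)^2)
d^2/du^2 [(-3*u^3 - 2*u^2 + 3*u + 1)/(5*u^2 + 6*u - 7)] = 6*(-26*u^3 + 81*u^2 - 12*u + 33)/(125*u^6 + 450*u^5 + 15*u^4 - 1044*u^3 - 21*u^2 + 882*u - 343)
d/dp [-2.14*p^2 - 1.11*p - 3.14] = -4.28*p - 1.11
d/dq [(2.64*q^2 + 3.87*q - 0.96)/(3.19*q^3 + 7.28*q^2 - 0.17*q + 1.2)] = (-8.4216*q^4 - 24.6906*q^3 - 19.4352*q^2 + 20.3136*q + 4.4808)/(10.1761*q^6 + 46.4464*q^5 + 51.9138*q^4 + 5.1808*q^3 + 17.5009*q^2 - 0.408*q + 1.44)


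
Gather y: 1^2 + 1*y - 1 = y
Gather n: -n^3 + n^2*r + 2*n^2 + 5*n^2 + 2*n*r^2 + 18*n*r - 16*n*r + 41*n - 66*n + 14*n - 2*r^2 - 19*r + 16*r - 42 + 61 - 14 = -n^3 + n^2*(r + 7) + n*(2*r^2 + 2*r - 11) - 2*r^2 - 3*r + 5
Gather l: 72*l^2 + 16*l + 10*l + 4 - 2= 72*l^2 + 26*l + 2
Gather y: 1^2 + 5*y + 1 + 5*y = 10*y + 2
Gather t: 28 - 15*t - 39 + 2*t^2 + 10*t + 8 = 2*t^2 - 5*t - 3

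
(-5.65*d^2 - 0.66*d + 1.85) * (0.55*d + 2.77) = -3.1075*d^3 - 16.0135*d^2 - 0.8107*d + 5.1245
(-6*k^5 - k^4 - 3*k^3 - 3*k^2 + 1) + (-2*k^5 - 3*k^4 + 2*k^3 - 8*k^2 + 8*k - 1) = -8*k^5 - 4*k^4 - k^3 - 11*k^2 + 8*k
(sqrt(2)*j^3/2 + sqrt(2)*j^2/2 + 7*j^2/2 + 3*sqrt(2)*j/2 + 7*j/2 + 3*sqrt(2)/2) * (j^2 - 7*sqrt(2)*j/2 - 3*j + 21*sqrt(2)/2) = sqrt(2)*j^5/2 - sqrt(2)*j^4 - 49*sqrt(2)*j^3/4 - 21*j^2/2 + 43*sqrt(2)*j^2/2 + 21*j + 129*sqrt(2)*j/4 + 63/2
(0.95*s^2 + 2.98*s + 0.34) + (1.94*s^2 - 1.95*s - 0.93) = 2.89*s^2 + 1.03*s - 0.59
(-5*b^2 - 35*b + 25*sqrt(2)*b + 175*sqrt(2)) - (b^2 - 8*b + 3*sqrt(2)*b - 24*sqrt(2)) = -6*b^2 - 27*b + 22*sqrt(2)*b + 199*sqrt(2)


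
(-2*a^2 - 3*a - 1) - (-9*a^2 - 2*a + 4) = 7*a^2 - a - 5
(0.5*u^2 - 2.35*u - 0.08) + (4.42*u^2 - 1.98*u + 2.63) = 4.92*u^2 - 4.33*u + 2.55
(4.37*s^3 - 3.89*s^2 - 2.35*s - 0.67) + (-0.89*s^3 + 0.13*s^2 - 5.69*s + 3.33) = 3.48*s^3 - 3.76*s^2 - 8.04*s + 2.66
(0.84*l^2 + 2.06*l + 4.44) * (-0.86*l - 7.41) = -0.7224*l^3 - 7.996*l^2 - 19.083*l - 32.9004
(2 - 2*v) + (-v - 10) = -3*v - 8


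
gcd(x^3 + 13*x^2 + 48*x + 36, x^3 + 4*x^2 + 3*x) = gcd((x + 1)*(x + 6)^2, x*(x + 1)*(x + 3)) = x + 1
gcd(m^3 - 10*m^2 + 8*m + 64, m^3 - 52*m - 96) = m^2 - 6*m - 16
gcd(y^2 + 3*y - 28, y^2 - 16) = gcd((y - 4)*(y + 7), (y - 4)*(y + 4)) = y - 4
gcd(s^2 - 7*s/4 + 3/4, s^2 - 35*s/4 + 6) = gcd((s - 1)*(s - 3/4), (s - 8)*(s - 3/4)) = s - 3/4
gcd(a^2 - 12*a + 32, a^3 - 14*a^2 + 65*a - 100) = a - 4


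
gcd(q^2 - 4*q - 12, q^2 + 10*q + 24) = 1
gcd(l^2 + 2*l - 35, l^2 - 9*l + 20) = l - 5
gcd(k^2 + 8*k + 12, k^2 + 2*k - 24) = k + 6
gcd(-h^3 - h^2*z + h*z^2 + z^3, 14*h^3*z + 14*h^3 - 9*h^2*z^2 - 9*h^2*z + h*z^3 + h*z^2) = 1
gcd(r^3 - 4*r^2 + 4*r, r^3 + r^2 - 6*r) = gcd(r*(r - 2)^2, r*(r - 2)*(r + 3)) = r^2 - 2*r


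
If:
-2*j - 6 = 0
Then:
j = -3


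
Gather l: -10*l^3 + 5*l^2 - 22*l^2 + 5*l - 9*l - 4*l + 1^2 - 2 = -10*l^3 - 17*l^2 - 8*l - 1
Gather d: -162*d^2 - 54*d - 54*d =-162*d^2 - 108*d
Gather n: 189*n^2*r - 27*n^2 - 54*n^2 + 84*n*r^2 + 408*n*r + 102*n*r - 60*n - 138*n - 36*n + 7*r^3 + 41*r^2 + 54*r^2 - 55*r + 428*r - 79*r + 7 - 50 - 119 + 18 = n^2*(189*r - 81) + n*(84*r^2 + 510*r - 234) + 7*r^3 + 95*r^2 + 294*r - 144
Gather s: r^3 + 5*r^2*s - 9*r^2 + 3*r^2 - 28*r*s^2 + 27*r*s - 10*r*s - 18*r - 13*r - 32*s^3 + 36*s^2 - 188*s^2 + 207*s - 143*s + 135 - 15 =r^3 - 6*r^2 - 31*r - 32*s^3 + s^2*(-28*r - 152) + s*(5*r^2 + 17*r + 64) + 120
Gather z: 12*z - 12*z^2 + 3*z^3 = 3*z^3 - 12*z^2 + 12*z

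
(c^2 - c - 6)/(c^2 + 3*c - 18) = (c + 2)/(c + 6)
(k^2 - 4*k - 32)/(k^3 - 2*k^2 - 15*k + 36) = (k - 8)/(k^2 - 6*k + 9)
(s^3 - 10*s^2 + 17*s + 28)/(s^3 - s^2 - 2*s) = (s^2 - 11*s + 28)/(s*(s - 2))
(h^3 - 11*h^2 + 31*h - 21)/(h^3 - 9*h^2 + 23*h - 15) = (h - 7)/(h - 5)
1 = 1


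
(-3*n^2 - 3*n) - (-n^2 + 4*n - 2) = -2*n^2 - 7*n + 2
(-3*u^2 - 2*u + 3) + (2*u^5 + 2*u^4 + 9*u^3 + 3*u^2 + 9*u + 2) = 2*u^5 + 2*u^4 + 9*u^3 + 7*u + 5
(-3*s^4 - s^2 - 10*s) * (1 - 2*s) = 6*s^5 - 3*s^4 + 2*s^3 + 19*s^2 - 10*s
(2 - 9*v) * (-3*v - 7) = 27*v^2 + 57*v - 14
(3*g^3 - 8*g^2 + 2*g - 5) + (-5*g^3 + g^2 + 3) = -2*g^3 - 7*g^2 + 2*g - 2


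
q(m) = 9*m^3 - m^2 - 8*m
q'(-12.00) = 3904.00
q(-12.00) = -15600.00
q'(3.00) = 229.00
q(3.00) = 210.00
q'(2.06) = 102.46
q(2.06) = 57.95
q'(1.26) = 32.35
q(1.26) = 6.34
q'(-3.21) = 276.63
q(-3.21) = -282.31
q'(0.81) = 8.09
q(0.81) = -2.35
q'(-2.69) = 192.75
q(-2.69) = -160.90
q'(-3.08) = 254.29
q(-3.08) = -247.81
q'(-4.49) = 545.30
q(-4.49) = -798.91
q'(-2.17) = 123.48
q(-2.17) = -79.31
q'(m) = 27*m^2 - 2*m - 8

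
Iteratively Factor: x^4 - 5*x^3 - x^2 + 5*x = (x - 1)*(x^3 - 4*x^2 - 5*x) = (x - 1)*(x + 1)*(x^2 - 5*x) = (x - 5)*(x - 1)*(x + 1)*(x)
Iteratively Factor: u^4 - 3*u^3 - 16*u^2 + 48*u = (u - 4)*(u^3 + u^2 - 12*u) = (u - 4)*(u + 4)*(u^2 - 3*u) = u*(u - 4)*(u + 4)*(u - 3)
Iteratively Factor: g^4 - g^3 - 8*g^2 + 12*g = (g - 2)*(g^3 + g^2 - 6*g) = (g - 2)^2*(g^2 + 3*g) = g*(g - 2)^2*(g + 3)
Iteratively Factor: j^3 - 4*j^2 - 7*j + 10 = (j - 5)*(j^2 + j - 2) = (j - 5)*(j + 2)*(j - 1)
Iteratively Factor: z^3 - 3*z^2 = (z)*(z^2 - 3*z) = z^2*(z - 3)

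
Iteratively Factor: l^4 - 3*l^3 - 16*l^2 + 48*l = (l + 4)*(l^3 - 7*l^2 + 12*l) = (l - 4)*(l + 4)*(l^2 - 3*l) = (l - 4)*(l - 3)*(l + 4)*(l)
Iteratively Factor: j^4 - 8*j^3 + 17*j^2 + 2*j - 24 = (j + 1)*(j^3 - 9*j^2 + 26*j - 24) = (j - 2)*(j + 1)*(j^2 - 7*j + 12) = (j - 4)*(j - 2)*(j + 1)*(j - 3)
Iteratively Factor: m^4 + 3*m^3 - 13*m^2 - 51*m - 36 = (m + 1)*(m^3 + 2*m^2 - 15*m - 36) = (m + 1)*(m + 3)*(m^2 - m - 12) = (m - 4)*(m + 1)*(m + 3)*(m + 3)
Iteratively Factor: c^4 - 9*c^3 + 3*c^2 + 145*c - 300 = (c + 4)*(c^3 - 13*c^2 + 55*c - 75) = (c - 5)*(c + 4)*(c^2 - 8*c + 15) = (c - 5)*(c - 3)*(c + 4)*(c - 5)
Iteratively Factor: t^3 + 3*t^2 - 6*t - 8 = (t - 2)*(t^2 + 5*t + 4) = (t - 2)*(t + 4)*(t + 1)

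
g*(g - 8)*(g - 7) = g^3 - 15*g^2 + 56*g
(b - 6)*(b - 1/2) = b^2 - 13*b/2 + 3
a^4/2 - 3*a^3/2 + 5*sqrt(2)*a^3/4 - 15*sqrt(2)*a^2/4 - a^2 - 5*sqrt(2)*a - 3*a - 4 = (a/2 + 1/2)*(a - 4)*(a + sqrt(2)/2)*(a + 2*sqrt(2))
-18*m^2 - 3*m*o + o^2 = (-6*m + o)*(3*m + o)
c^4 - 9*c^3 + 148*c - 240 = (c - 6)*(c - 5)*(c - 2)*(c + 4)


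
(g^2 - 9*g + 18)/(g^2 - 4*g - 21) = (-g^2 + 9*g - 18)/(-g^2 + 4*g + 21)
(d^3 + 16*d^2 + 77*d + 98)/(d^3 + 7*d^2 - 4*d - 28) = (d + 7)/(d - 2)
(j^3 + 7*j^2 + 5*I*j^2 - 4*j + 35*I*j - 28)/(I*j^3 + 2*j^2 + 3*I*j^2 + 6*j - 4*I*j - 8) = (-I*j^3 + j^2*(5 - 7*I) + j*(35 + 4*I) + 28*I)/(j^3 + j^2*(3 - 2*I) + j*(-4 - 6*I) + 8*I)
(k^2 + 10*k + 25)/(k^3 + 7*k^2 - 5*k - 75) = 1/(k - 3)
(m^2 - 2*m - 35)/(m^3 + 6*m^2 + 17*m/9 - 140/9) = 9*(m - 7)/(9*m^2 + 9*m - 28)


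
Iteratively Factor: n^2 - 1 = (n - 1)*(n + 1)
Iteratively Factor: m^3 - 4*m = (m + 2)*(m^2 - 2*m) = m*(m + 2)*(m - 2)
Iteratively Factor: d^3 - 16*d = (d + 4)*(d^2 - 4*d) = (d - 4)*(d + 4)*(d)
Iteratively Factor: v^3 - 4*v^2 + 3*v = (v)*(v^2 - 4*v + 3) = v*(v - 1)*(v - 3)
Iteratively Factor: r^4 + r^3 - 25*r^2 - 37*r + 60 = (r - 1)*(r^3 + 2*r^2 - 23*r - 60) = (r - 5)*(r - 1)*(r^2 + 7*r + 12) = (r - 5)*(r - 1)*(r + 3)*(r + 4)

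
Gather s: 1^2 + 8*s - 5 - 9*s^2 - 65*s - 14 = -9*s^2 - 57*s - 18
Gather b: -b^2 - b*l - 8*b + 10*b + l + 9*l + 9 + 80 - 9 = -b^2 + b*(2 - l) + 10*l + 80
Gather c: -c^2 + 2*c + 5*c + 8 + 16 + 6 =-c^2 + 7*c + 30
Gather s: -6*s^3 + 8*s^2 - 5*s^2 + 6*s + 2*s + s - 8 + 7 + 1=-6*s^3 + 3*s^2 + 9*s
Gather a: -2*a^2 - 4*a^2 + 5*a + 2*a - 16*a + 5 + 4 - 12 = -6*a^2 - 9*a - 3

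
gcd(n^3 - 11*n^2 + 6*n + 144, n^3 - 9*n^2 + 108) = n^2 - 3*n - 18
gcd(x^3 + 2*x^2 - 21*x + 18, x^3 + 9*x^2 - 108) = x^2 + 3*x - 18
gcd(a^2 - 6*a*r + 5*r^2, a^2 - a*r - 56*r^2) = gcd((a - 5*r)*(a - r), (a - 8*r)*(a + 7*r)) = 1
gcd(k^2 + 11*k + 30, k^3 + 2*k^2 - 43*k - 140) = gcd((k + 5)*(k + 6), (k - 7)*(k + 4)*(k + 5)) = k + 5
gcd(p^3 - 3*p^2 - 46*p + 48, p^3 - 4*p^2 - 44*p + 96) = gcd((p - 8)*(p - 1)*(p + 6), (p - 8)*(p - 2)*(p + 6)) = p^2 - 2*p - 48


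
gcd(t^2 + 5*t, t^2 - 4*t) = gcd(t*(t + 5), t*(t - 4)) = t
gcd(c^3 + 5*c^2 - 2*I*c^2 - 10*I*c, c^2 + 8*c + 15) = c + 5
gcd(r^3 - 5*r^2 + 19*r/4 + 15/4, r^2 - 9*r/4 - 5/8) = r - 5/2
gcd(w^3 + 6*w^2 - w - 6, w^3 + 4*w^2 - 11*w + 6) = w^2 + 5*w - 6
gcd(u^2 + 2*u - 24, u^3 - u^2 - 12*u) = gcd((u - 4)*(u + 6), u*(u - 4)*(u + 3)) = u - 4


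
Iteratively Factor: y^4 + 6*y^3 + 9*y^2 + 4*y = (y + 1)*(y^3 + 5*y^2 + 4*y) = y*(y + 1)*(y^2 + 5*y + 4) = y*(y + 1)^2*(y + 4)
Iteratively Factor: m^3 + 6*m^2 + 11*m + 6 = (m + 3)*(m^2 + 3*m + 2) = (m + 2)*(m + 3)*(m + 1)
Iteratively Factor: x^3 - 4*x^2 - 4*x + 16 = (x - 4)*(x^2 - 4) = (x - 4)*(x + 2)*(x - 2)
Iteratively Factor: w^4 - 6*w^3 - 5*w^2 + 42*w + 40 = (w - 5)*(w^3 - w^2 - 10*w - 8) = (w - 5)*(w + 2)*(w^2 - 3*w - 4) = (w - 5)*(w - 4)*(w + 2)*(w + 1)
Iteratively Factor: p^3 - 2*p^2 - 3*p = (p + 1)*(p^2 - 3*p) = p*(p + 1)*(p - 3)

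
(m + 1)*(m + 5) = m^2 + 6*m + 5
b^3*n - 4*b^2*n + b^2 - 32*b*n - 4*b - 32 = (b - 8)*(b + 4)*(b*n + 1)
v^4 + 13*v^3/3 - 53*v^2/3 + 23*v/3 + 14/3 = (v - 2)*(v - 1)*(v + 1/3)*(v + 7)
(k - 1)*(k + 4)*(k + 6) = k^3 + 9*k^2 + 14*k - 24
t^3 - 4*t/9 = t*(t - 2/3)*(t + 2/3)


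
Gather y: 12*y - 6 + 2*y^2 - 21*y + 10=2*y^2 - 9*y + 4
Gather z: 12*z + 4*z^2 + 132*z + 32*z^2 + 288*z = 36*z^2 + 432*z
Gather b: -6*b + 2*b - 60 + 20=-4*b - 40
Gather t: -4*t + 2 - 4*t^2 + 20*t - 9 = -4*t^2 + 16*t - 7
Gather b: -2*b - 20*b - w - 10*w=-22*b - 11*w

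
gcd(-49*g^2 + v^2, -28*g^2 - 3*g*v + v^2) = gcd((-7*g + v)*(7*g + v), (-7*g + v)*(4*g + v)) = -7*g + v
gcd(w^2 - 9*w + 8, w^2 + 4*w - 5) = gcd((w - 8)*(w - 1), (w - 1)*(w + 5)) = w - 1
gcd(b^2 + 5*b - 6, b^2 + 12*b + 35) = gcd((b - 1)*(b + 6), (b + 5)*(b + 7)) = 1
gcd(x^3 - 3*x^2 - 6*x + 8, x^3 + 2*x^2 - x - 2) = x^2 + x - 2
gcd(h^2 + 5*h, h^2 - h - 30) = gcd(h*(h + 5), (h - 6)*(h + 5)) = h + 5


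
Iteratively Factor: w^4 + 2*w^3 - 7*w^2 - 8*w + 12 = (w + 3)*(w^3 - w^2 - 4*w + 4) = (w - 2)*(w + 3)*(w^2 + w - 2) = (w - 2)*(w - 1)*(w + 3)*(w + 2)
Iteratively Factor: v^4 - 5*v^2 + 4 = (v - 2)*(v^3 + 2*v^2 - v - 2) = (v - 2)*(v + 2)*(v^2 - 1) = (v - 2)*(v + 1)*(v + 2)*(v - 1)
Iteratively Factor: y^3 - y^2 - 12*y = (y - 4)*(y^2 + 3*y) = y*(y - 4)*(y + 3)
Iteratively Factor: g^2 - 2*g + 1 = (g - 1)*(g - 1)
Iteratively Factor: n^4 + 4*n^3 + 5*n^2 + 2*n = (n)*(n^3 + 4*n^2 + 5*n + 2) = n*(n + 1)*(n^2 + 3*n + 2) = n*(n + 1)*(n + 2)*(n + 1)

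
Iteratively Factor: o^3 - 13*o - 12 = (o + 3)*(o^2 - 3*o - 4) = (o - 4)*(o + 3)*(o + 1)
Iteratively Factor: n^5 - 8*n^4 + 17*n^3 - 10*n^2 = (n - 2)*(n^4 - 6*n^3 + 5*n^2) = n*(n - 2)*(n^3 - 6*n^2 + 5*n) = n^2*(n - 2)*(n^2 - 6*n + 5) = n^2*(n - 2)*(n - 1)*(n - 5)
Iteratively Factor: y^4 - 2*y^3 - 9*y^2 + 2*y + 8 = (y + 2)*(y^3 - 4*y^2 - y + 4) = (y - 1)*(y + 2)*(y^2 - 3*y - 4) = (y - 1)*(y + 1)*(y + 2)*(y - 4)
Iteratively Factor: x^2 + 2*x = (x + 2)*(x)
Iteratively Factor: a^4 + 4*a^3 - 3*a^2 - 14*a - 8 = (a + 1)*(a^3 + 3*a^2 - 6*a - 8) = (a + 1)*(a + 4)*(a^2 - a - 2) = (a + 1)^2*(a + 4)*(a - 2)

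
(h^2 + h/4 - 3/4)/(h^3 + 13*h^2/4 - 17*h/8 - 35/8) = 2*(4*h - 3)/(8*h^2 + 18*h - 35)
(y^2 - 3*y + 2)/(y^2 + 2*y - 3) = (y - 2)/(y + 3)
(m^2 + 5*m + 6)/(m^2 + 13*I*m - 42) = (m^2 + 5*m + 6)/(m^2 + 13*I*m - 42)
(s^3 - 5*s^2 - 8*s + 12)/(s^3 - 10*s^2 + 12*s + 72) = (s - 1)/(s - 6)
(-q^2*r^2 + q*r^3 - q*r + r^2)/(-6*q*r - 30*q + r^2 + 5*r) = r*(q^2*r - q*r^2 + q - r)/(6*q*r + 30*q - r^2 - 5*r)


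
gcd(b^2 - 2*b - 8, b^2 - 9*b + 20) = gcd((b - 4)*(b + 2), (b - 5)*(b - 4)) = b - 4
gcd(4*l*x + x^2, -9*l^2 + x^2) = 1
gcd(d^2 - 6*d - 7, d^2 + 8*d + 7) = d + 1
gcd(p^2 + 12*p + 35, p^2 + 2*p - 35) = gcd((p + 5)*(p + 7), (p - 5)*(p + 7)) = p + 7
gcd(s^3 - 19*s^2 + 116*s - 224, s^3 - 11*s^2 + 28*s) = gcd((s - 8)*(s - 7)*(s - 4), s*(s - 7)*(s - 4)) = s^2 - 11*s + 28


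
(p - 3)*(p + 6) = p^2 + 3*p - 18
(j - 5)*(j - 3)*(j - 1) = j^3 - 9*j^2 + 23*j - 15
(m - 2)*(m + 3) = m^2 + m - 6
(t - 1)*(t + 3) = t^2 + 2*t - 3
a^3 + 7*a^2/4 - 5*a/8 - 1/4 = (a - 1/2)*(a + 1/4)*(a + 2)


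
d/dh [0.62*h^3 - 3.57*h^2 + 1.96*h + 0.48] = 1.86*h^2 - 7.14*h + 1.96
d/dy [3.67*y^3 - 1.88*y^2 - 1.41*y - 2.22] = 11.01*y^2 - 3.76*y - 1.41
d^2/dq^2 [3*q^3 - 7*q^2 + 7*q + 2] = 18*q - 14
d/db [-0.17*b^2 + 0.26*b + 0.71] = 0.26 - 0.34*b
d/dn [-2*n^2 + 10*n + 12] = 10 - 4*n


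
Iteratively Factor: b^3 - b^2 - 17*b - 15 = (b + 3)*(b^2 - 4*b - 5) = (b + 1)*(b + 3)*(b - 5)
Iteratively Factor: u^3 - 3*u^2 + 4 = (u + 1)*(u^2 - 4*u + 4) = (u - 2)*(u + 1)*(u - 2)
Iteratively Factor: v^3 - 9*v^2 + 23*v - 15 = (v - 1)*(v^2 - 8*v + 15) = (v - 3)*(v - 1)*(v - 5)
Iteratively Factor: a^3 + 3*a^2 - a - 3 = (a - 1)*(a^2 + 4*a + 3) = (a - 1)*(a + 3)*(a + 1)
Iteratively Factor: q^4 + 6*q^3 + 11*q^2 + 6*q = (q + 3)*(q^3 + 3*q^2 + 2*q) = (q + 1)*(q + 3)*(q^2 + 2*q) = (q + 1)*(q + 2)*(q + 3)*(q)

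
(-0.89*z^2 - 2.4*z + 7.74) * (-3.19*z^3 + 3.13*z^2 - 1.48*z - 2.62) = 2.8391*z^5 + 4.8703*z^4 - 30.8854*z^3 + 30.11*z^2 - 5.1672*z - 20.2788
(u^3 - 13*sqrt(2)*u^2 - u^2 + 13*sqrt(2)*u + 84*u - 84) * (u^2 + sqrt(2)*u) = u^5 - 12*sqrt(2)*u^4 - u^4 + 12*sqrt(2)*u^3 + 58*u^3 - 58*u^2 + 84*sqrt(2)*u^2 - 84*sqrt(2)*u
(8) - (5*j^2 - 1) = 9 - 5*j^2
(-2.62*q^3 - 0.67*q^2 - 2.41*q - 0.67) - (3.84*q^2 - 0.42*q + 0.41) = -2.62*q^3 - 4.51*q^2 - 1.99*q - 1.08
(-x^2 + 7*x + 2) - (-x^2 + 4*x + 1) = 3*x + 1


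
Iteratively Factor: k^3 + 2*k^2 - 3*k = (k + 3)*(k^2 - k) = (k - 1)*(k + 3)*(k)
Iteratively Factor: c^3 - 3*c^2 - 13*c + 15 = (c - 1)*(c^2 - 2*c - 15) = (c - 1)*(c + 3)*(c - 5)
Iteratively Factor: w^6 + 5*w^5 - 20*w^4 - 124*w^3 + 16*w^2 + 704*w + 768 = (w + 2)*(w^5 + 3*w^4 - 26*w^3 - 72*w^2 + 160*w + 384) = (w + 2)*(w + 4)*(w^4 - w^3 - 22*w^2 + 16*w + 96) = (w - 3)*(w + 2)*(w + 4)*(w^3 + 2*w^2 - 16*w - 32) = (w - 3)*(w + 2)^2*(w + 4)*(w^2 - 16) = (w - 3)*(w + 2)^2*(w + 4)^2*(w - 4)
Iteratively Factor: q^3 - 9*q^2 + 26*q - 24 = (q - 2)*(q^2 - 7*q + 12) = (q - 4)*(q - 2)*(q - 3)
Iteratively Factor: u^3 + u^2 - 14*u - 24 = (u + 3)*(u^2 - 2*u - 8) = (u - 4)*(u + 3)*(u + 2)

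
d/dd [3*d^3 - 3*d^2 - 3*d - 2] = 9*d^2 - 6*d - 3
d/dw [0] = 0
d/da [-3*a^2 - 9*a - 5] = -6*a - 9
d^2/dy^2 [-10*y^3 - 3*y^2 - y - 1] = -60*y - 6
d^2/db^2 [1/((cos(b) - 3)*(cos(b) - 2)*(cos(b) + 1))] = (-90*(1 - cos(b)^2)^2 + 12*sin(b)^6 + 3*cos(b)^6 + 44*cos(b)^5 + 2*cos(b)^3 - 139*cos(b)^2 - 54*cos(b) + 128)/((cos(b) - 3)^3*(cos(b) - 2)^3*(cos(b) + 1)^3)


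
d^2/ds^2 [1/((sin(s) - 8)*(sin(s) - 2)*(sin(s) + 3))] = (-9*sin(s)^6 + 77*sin(s)^5 - 156*sin(s)^4 + 26*sin(s)^3 - 1330*sin(s)^2 - 372*sin(s) + 1064)/((sin(s) - 8)^3*(sin(s) - 2)^3*(sin(s) + 3)^3)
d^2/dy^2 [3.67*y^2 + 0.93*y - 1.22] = 7.34000000000000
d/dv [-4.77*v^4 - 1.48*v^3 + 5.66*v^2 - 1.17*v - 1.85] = -19.08*v^3 - 4.44*v^2 + 11.32*v - 1.17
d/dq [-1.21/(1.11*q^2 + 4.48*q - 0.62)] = (2.6862*q + 5.4208)/(1.11*q^2 + 4.48*q - 0.62)^2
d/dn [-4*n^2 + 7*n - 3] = 7 - 8*n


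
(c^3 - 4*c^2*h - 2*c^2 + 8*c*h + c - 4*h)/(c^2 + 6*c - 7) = (c^2 - 4*c*h - c + 4*h)/(c + 7)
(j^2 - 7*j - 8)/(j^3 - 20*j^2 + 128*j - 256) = (j + 1)/(j^2 - 12*j + 32)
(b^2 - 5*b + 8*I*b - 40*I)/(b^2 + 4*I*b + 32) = (b - 5)/(b - 4*I)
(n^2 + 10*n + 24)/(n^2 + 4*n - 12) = (n + 4)/(n - 2)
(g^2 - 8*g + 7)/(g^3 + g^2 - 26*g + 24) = (g - 7)/(g^2 + 2*g - 24)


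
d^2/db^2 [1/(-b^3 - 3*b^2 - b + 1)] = 2*(3*(b + 1)*(b^3 + 3*b^2 + b - 1) - (3*b^2 + 6*b + 1)^2)/(b^3 + 3*b^2 + b - 1)^3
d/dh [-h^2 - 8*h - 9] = -2*h - 8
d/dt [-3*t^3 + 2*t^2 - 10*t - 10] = -9*t^2 + 4*t - 10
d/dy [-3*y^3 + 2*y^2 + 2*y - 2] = -9*y^2 + 4*y + 2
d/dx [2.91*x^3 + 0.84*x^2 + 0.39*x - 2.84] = 8.73*x^2 + 1.68*x + 0.39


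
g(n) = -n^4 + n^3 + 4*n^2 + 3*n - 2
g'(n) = -4*n^3 + 3*n^2 + 8*n + 3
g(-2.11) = -19.74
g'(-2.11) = 37.05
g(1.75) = 11.48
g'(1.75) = 4.75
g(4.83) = -325.75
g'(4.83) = -339.09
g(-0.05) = -2.14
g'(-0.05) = 2.61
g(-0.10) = -2.26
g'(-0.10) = 2.23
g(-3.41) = -140.58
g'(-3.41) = 169.21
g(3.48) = -47.64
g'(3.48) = -101.41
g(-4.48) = -427.89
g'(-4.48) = 387.03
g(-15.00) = -53147.00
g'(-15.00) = 14058.00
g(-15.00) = -53147.00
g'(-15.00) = 14058.00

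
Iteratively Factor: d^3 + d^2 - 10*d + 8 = (d - 1)*(d^2 + 2*d - 8) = (d - 1)*(d + 4)*(d - 2)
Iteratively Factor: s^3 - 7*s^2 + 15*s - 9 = (s - 3)*(s^2 - 4*s + 3) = (s - 3)*(s - 1)*(s - 3)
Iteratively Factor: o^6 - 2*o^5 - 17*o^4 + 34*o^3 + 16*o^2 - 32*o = (o)*(o^5 - 2*o^4 - 17*o^3 + 34*o^2 + 16*o - 32) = o*(o + 4)*(o^4 - 6*o^3 + 7*o^2 + 6*o - 8) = o*(o - 1)*(o + 4)*(o^3 - 5*o^2 + 2*o + 8) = o*(o - 4)*(o - 1)*(o + 4)*(o^2 - o - 2) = o*(o - 4)*(o - 1)*(o + 1)*(o + 4)*(o - 2)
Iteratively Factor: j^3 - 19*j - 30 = (j + 3)*(j^2 - 3*j - 10) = (j + 2)*(j + 3)*(j - 5)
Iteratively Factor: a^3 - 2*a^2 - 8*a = (a + 2)*(a^2 - 4*a) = (a - 4)*(a + 2)*(a)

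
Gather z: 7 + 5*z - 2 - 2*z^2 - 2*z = -2*z^2 + 3*z + 5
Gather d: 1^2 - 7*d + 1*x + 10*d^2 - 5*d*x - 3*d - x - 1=10*d^2 + d*(-5*x - 10)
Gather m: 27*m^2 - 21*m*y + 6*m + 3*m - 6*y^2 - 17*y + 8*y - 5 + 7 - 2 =27*m^2 + m*(9 - 21*y) - 6*y^2 - 9*y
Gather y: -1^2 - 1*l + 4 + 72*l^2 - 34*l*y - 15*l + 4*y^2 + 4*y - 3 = 72*l^2 - 16*l + 4*y^2 + y*(4 - 34*l)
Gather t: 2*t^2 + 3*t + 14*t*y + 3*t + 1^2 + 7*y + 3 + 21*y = 2*t^2 + t*(14*y + 6) + 28*y + 4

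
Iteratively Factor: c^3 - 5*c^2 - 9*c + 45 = (c - 3)*(c^2 - 2*c - 15) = (c - 5)*(c - 3)*(c + 3)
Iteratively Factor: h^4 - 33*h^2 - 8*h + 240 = (h - 5)*(h^3 + 5*h^2 - 8*h - 48) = (h - 5)*(h + 4)*(h^2 + h - 12) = (h - 5)*(h + 4)^2*(h - 3)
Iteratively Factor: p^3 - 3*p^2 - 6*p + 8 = (p - 4)*(p^2 + p - 2) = (p - 4)*(p + 2)*(p - 1)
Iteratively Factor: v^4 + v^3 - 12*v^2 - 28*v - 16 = (v - 4)*(v^3 + 5*v^2 + 8*v + 4) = (v - 4)*(v + 2)*(v^2 + 3*v + 2) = (v - 4)*(v + 2)^2*(v + 1)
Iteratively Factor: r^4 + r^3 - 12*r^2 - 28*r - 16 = (r + 1)*(r^3 - 12*r - 16) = (r + 1)*(r + 2)*(r^2 - 2*r - 8) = (r - 4)*(r + 1)*(r + 2)*(r + 2)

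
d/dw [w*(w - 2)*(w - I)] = w*(w - 2) + w*(w - I) + (w - 2)*(w - I)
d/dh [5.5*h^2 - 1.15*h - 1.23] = 11.0*h - 1.15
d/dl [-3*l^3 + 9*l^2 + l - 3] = -9*l^2 + 18*l + 1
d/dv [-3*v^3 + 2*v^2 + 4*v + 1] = -9*v^2 + 4*v + 4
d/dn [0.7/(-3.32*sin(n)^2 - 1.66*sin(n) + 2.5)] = (4.648*sin(n) + 1.162)*cos(n)/(3.32*sin(n)^2 + 1.66*sin(n) - 2.5)^2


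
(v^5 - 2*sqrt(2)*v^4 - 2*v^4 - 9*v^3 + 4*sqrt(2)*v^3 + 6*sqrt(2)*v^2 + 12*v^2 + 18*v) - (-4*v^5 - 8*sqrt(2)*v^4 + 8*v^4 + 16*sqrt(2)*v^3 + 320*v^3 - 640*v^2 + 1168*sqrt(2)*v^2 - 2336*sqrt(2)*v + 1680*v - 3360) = 5*v^5 - 10*v^4 + 6*sqrt(2)*v^4 - 329*v^3 - 12*sqrt(2)*v^3 - 1162*sqrt(2)*v^2 + 652*v^2 - 1662*v + 2336*sqrt(2)*v + 3360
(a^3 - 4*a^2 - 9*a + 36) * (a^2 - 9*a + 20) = a^5 - 13*a^4 + 47*a^3 + 37*a^2 - 504*a + 720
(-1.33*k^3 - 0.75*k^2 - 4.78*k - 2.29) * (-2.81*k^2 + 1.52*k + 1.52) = 3.7373*k^5 + 0.0858999999999996*k^4 + 10.2702*k^3 - 1.9707*k^2 - 10.7464*k - 3.4808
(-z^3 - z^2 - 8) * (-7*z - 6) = 7*z^4 + 13*z^3 + 6*z^2 + 56*z + 48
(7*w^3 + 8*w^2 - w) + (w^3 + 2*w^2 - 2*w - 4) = 8*w^3 + 10*w^2 - 3*w - 4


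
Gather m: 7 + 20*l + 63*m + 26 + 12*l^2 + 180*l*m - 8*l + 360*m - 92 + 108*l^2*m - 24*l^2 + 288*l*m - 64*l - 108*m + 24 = -12*l^2 - 52*l + m*(108*l^2 + 468*l + 315) - 35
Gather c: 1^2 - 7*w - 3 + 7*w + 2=0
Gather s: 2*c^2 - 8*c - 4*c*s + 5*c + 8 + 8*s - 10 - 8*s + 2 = 2*c^2 - 4*c*s - 3*c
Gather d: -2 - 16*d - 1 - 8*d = -24*d - 3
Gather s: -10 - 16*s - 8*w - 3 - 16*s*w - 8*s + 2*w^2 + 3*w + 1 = s*(-16*w - 24) + 2*w^2 - 5*w - 12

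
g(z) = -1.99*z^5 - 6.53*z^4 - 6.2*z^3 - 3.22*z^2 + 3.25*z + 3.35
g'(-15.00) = -419648.90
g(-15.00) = 1200730.10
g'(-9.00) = -47685.86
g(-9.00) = 78897.26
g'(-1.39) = 9.27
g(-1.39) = -4.79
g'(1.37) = -142.70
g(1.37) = -46.79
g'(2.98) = -1657.02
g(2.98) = -1162.26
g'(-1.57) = 8.14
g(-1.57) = -6.39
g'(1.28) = -116.95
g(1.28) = -35.13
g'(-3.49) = -566.63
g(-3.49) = 277.92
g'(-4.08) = -1263.27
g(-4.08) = 797.95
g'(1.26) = -111.72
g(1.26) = -32.85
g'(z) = -9.95*z^4 - 26.12*z^3 - 18.6*z^2 - 6.44*z + 3.25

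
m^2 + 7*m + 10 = (m + 2)*(m + 5)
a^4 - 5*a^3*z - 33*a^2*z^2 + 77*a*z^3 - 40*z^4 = (a - 8*z)*(a - z)^2*(a + 5*z)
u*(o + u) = o*u + u^2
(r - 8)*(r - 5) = r^2 - 13*r + 40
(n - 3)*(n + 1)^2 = n^3 - n^2 - 5*n - 3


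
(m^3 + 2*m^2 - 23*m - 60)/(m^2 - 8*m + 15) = (m^2 + 7*m + 12)/(m - 3)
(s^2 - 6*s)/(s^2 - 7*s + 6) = s/(s - 1)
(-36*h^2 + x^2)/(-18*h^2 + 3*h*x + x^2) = (-6*h + x)/(-3*h + x)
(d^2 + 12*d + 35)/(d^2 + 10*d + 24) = (d^2 + 12*d + 35)/(d^2 + 10*d + 24)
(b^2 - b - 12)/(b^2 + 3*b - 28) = (b + 3)/(b + 7)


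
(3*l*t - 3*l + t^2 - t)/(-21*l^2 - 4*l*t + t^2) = (t - 1)/(-7*l + t)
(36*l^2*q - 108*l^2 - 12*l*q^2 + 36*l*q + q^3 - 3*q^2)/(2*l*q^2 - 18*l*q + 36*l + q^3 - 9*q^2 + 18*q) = (36*l^2 - 12*l*q + q^2)/(2*l*q - 12*l + q^2 - 6*q)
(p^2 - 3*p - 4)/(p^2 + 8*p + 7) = (p - 4)/(p + 7)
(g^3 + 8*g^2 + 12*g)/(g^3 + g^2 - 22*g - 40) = g*(g + 6)/(g^2 - g - 20)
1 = 1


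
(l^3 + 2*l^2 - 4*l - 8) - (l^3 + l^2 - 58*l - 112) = l^2 + 54*l + 104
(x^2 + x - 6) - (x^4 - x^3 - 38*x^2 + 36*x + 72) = -x^4 + x^3 + 39*x^2 - 35*x - 78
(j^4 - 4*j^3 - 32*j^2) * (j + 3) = j^5 - j^4 - 44*j^3 - 96*j^2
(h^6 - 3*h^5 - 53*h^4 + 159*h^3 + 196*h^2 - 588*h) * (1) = h^6 - 3*h^5 - 53*h^4 + 159*h^3 + 196*h^2 - 588*h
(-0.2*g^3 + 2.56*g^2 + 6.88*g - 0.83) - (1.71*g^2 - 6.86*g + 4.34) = -0.2*g^3 + 0.85*g^2 + 13.74*g - 5.17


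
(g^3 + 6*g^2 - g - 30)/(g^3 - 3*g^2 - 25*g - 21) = (g^2 + 3*g - 10)/(g^2 - 6*g - 7)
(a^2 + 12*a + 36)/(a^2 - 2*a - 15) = (a^2 + 12*a + 36)/(a^2 - 2*a - 15)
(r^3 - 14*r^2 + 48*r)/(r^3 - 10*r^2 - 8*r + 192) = r/(r + 4)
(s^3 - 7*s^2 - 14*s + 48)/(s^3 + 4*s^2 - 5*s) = (s^3 - 7*s^2 - 14*s + 48)/(s*(s^2 + 4*s - 5))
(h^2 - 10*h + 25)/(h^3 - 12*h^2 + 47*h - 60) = (h - 5)/(h^2 - 7*h + 12)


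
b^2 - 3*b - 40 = (b - 8)*(b + 5)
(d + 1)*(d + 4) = d^2 + 5*d + 4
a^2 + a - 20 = (a - 4)*(a + 5)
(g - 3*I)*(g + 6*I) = g^2 + 3*I*g + 18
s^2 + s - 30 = (s - 5)*(s + 6)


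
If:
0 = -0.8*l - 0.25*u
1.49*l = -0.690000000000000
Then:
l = -0.46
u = 1.48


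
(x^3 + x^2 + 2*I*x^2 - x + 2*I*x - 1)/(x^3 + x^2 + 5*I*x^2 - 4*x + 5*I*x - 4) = (x + I)/(x + 4*I)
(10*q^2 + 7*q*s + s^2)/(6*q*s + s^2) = (10*q^2 + 7*q*s + s^2)/(s*(6*q + s))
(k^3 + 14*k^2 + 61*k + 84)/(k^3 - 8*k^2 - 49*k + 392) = (k^2 + 7*k + 12)/(k^2 - 15*k + 56)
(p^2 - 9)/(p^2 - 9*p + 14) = (p^2 - 9)/(p^2 - 9*p + 14)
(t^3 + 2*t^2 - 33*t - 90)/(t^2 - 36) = (t^2 + 8*t + 15)/(t + 6)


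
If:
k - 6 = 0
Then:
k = 6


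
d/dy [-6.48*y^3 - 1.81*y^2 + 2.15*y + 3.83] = -19.44*y^2 - 3.62*y + 2.15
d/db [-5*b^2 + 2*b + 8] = 2 - 10*b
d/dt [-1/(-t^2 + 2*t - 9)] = 2*(1 - t)/(t^2 - 2*t + 9)^2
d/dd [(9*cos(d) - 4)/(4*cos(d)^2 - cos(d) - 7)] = (-36*sin(d)^2 - 32*cos(d) + 103)*sin(d)/(-4*cos(d)^2 + cos(d) + 7)^2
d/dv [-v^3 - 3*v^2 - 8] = 3*v*(-v - 2)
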